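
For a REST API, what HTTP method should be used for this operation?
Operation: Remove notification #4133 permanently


GET = read, POST = create, PUT = update/replace, DELETE = remove
This operation is a removal.
DELETE


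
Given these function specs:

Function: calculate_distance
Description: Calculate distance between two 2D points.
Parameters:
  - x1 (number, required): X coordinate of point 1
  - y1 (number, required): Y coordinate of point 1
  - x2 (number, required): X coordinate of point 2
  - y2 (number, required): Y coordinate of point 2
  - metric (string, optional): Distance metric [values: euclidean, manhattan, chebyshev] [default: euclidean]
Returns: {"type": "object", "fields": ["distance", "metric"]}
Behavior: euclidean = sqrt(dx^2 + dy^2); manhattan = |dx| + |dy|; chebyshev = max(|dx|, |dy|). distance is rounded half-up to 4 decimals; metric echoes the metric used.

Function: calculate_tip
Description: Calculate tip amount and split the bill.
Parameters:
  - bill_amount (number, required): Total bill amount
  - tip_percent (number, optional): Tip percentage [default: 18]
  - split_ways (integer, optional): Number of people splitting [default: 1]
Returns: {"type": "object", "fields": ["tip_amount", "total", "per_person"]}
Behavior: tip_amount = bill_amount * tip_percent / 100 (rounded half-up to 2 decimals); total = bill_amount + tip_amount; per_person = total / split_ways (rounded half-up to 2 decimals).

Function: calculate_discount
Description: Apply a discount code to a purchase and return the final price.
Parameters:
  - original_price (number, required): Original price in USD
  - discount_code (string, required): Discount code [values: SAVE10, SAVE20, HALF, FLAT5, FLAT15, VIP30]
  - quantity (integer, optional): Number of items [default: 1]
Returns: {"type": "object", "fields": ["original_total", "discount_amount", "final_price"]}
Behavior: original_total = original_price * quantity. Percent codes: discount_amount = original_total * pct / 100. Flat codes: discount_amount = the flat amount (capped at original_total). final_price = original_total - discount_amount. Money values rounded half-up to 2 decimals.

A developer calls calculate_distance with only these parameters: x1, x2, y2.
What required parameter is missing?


Required parameters: x1, y1, x2, y2
Provided: x1, x2, y2
Missing: y1
y1


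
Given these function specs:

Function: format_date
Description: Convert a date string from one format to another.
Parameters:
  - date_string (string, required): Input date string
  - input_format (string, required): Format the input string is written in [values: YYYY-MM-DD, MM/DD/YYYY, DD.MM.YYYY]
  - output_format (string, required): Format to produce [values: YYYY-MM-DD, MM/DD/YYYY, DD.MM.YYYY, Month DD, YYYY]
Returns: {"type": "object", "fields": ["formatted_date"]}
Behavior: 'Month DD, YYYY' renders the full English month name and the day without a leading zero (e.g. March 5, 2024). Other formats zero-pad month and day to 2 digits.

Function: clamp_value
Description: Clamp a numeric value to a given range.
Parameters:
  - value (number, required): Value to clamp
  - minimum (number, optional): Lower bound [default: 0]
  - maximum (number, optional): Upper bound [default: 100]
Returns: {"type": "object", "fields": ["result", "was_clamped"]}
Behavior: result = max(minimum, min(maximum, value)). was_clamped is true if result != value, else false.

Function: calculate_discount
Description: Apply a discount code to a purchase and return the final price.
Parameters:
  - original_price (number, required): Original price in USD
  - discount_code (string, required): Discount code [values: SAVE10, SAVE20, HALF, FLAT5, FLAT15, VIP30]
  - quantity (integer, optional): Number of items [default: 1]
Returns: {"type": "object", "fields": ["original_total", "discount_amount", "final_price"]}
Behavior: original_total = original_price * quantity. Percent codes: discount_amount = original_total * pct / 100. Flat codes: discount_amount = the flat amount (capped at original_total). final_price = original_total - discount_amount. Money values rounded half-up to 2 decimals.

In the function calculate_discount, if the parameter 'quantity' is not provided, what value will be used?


The calculate_discount spec declares:
  - quantity (integer, optional): Number of items [default: 1]
Default:
1


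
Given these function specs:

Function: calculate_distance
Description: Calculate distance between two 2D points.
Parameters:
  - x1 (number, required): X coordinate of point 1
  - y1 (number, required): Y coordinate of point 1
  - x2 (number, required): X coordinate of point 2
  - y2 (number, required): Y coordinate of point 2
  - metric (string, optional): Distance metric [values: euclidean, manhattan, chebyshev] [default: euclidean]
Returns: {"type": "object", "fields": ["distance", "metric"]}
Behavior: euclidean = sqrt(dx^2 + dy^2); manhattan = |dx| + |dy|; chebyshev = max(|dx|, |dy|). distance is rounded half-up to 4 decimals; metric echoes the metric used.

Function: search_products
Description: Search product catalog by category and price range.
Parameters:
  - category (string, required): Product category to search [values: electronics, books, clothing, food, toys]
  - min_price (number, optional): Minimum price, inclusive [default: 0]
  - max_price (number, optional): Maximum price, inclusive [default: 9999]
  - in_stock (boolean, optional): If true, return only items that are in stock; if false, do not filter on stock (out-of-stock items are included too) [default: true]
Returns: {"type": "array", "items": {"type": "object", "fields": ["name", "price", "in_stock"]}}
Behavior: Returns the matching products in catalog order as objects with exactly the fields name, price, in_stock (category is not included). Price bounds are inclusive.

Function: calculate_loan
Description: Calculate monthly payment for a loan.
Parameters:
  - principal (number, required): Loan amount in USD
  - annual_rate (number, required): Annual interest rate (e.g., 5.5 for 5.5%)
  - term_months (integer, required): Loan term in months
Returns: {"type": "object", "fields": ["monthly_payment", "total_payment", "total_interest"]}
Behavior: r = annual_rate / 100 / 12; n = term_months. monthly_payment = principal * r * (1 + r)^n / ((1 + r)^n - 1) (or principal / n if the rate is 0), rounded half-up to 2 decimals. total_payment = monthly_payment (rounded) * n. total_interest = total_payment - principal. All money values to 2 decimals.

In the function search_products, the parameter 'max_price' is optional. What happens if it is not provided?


The search_products spec declares:
  - max_price (number, optional): Maximum price, inclusive [default: 9999]
It defaults to 9999


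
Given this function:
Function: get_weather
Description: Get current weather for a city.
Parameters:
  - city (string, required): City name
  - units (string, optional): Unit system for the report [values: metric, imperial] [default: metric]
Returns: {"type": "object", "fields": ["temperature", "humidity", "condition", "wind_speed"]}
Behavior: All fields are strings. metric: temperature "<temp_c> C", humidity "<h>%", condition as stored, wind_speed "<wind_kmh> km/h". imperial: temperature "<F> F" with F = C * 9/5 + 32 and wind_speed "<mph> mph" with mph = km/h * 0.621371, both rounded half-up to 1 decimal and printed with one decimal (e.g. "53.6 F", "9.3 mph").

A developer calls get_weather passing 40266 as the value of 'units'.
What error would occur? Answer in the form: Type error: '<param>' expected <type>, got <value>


Spec: 'units' is declared as string; 40266 is an integer.
Type error: 'units' expected string, got 40266


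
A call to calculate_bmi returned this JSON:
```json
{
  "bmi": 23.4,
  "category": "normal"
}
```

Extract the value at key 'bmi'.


23.4


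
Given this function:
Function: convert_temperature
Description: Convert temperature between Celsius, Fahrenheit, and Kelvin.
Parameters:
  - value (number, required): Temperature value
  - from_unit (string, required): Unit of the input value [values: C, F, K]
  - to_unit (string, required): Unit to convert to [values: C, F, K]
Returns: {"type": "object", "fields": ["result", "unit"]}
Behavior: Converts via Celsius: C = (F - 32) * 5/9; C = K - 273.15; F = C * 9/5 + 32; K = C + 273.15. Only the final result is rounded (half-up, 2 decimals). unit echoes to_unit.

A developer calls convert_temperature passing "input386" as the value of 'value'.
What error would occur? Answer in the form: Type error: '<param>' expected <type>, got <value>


Spec: 'value' is declared as number; "input386" is a string.
Type error: 'value' expected number, got "input386"


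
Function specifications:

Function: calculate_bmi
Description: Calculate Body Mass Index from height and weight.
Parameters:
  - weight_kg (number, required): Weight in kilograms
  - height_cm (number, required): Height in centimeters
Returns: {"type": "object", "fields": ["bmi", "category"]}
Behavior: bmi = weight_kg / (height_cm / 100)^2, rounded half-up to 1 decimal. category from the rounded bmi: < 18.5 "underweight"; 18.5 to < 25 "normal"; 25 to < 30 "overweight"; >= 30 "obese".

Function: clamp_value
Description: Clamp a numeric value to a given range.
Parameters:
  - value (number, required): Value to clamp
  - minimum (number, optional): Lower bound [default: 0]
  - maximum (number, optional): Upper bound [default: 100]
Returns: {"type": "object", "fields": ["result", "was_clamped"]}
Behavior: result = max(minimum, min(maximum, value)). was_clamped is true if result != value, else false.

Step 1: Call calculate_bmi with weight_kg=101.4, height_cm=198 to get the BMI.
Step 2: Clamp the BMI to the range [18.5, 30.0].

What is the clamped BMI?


Step 1: calculate_bmi(weight_kg=101.4, height_cm=198)
  height_m = 198 / 100 = 1.98
  bmi = 101.4 / 1.98^2 = 101.4 / 3.9204 = 25.864708 -> 25.9
  25 <= 25.9 < 30 -> overweight
  -> bmi = 25.9
Step 2: clamp_value(value=25.9, minimum=18.5, maximum=30.0)
  result = max(18.5, min(30.0, 25.9)) = max(18.5, 25.9) = 25.9
  was_clamped = (25.9 != 25.9) = false
  -> result = 25.9
25.9


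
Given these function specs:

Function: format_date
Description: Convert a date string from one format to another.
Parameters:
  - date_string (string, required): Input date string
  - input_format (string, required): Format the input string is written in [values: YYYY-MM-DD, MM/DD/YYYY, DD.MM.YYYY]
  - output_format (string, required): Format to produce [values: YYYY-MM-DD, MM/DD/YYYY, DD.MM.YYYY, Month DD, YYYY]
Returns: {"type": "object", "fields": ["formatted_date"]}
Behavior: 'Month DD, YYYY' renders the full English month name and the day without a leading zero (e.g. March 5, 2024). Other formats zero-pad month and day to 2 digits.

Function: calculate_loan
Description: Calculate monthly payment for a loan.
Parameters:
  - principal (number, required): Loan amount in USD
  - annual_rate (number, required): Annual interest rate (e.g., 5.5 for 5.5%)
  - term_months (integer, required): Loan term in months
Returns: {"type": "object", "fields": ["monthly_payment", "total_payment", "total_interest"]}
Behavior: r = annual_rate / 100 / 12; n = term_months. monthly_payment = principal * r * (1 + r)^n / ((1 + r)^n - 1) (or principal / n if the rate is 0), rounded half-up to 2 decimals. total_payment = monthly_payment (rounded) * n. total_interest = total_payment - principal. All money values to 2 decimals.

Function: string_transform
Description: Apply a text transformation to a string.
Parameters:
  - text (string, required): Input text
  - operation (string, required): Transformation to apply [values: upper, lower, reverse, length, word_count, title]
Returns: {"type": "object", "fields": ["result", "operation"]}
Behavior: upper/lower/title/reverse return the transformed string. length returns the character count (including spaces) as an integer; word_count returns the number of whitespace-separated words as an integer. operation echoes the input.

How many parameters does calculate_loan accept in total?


Parameters of calculate_loan: principal (required), annual_rate (required), term_months (required)
Total:
3


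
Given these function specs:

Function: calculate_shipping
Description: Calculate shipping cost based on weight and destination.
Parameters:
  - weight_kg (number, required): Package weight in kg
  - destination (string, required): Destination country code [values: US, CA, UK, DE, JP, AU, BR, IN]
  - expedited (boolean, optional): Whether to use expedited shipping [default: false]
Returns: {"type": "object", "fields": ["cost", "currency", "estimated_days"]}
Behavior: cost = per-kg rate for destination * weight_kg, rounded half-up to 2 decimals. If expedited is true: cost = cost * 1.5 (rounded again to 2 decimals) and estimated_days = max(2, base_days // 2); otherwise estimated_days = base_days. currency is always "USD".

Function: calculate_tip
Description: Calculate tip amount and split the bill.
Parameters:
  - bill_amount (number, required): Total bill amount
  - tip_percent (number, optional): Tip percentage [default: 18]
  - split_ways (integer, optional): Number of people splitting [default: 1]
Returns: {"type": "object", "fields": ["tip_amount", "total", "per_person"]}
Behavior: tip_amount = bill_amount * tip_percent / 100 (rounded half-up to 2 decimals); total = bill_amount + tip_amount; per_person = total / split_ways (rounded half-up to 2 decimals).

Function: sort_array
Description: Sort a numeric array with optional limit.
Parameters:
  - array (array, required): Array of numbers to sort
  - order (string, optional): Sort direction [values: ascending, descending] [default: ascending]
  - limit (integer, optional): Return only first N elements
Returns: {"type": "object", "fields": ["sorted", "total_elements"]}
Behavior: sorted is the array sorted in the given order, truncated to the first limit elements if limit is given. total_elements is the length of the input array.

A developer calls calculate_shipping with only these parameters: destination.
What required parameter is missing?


Required parameters: weight_kg, destination
Provided: destination
Missing: weight_kg
weight_kg


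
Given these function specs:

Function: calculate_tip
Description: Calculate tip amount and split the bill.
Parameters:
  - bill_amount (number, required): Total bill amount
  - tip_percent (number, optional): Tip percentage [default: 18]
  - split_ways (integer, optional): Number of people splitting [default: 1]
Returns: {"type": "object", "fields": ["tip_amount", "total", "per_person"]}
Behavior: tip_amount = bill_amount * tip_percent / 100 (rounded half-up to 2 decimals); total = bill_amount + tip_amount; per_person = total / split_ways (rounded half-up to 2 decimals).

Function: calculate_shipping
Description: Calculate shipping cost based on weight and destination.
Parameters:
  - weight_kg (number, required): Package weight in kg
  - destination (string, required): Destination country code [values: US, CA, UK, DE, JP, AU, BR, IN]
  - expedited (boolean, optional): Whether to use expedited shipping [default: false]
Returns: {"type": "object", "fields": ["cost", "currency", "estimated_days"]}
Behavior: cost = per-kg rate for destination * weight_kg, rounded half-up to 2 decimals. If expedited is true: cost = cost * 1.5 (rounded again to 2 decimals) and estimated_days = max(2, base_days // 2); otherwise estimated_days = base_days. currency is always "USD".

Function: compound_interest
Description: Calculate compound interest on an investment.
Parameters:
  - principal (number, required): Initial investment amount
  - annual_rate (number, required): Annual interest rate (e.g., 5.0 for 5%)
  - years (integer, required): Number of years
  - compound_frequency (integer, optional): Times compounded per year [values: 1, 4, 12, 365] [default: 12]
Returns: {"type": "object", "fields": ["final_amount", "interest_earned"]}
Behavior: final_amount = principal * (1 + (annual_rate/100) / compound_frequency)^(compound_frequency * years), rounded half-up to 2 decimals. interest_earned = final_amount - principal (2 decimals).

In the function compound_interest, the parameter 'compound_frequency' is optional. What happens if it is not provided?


The compound_interest spec declares:
  - compound_frequency (integer, optional): Times compounded per year [values: 1, 4, 12, 365] [default: 12]
It defaults to 12


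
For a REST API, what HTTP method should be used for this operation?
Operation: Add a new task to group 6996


GET = read, POST = create, PUT = update/replace, DELETE = remove
This operation is a create.
POST


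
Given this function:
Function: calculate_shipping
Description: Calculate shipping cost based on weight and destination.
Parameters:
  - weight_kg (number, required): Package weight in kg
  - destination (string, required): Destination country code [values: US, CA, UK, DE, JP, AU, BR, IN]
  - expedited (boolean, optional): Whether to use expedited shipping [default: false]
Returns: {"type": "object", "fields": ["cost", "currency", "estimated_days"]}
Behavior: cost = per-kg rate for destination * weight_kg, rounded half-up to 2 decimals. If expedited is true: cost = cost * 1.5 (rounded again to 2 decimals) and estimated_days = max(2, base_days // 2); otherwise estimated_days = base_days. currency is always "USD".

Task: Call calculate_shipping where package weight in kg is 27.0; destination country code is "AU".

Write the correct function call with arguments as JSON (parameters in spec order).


Mapping each described value to its parameter name:
  'Package weight in kg' -> weight_kg = 27.0
  'Destination country code' -> destination = "AU"
calculate_shipping({"weight_kg": 27.0, "destination": "AU"})


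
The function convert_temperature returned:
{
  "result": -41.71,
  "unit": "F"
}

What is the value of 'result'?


-41.71


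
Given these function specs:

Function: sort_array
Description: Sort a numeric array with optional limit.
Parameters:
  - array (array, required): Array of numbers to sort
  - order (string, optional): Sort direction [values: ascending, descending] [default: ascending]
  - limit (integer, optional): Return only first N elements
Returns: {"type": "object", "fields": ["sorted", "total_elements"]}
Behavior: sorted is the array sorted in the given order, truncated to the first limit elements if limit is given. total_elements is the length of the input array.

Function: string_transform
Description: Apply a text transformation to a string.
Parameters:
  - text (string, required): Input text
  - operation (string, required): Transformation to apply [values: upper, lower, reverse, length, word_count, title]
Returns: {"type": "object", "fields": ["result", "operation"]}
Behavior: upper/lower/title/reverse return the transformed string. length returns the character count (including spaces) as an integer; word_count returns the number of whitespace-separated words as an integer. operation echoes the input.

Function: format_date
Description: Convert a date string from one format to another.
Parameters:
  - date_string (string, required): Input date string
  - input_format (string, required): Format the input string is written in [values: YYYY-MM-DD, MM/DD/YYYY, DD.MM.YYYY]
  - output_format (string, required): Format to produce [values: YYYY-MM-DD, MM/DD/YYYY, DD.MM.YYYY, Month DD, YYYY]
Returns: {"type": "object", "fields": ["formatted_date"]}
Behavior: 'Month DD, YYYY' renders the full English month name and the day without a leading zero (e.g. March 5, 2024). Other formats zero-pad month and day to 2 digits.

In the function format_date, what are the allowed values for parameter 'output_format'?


The format_date spec declares:
  - output_format (string, required): Format to produce [values: YYYY-MM-DD, MM/DD/YYYY, DD.MM.YYYY, Month DD, YYYY]
Allowed values:
YYYY-MM-DD, MM/DD/YYYY, DD.MM.YYYY, Month DD, YYYY


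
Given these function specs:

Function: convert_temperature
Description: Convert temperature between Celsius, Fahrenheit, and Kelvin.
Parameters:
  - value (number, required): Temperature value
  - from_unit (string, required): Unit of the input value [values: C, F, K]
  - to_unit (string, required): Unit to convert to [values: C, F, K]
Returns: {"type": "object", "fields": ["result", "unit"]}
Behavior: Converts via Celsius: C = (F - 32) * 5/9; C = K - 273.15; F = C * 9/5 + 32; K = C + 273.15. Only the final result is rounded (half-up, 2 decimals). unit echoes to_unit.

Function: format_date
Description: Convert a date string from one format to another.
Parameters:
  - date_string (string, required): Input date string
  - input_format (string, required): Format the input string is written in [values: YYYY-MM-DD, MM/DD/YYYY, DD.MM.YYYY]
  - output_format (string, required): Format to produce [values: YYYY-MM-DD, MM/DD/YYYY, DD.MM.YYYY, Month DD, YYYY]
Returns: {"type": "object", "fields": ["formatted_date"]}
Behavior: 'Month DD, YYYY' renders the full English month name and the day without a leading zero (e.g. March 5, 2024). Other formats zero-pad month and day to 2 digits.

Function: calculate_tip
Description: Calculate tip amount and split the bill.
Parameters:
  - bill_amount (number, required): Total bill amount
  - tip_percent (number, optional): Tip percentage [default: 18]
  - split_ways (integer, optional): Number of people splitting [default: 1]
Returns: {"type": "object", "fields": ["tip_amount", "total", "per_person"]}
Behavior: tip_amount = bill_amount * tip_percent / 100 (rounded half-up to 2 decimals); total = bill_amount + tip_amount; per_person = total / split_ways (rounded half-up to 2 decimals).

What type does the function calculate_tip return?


The calculate_tip spec declares Returns: {"type": "object", "fields": ["tip_amount", "total", "per_person"]}
Type:
object


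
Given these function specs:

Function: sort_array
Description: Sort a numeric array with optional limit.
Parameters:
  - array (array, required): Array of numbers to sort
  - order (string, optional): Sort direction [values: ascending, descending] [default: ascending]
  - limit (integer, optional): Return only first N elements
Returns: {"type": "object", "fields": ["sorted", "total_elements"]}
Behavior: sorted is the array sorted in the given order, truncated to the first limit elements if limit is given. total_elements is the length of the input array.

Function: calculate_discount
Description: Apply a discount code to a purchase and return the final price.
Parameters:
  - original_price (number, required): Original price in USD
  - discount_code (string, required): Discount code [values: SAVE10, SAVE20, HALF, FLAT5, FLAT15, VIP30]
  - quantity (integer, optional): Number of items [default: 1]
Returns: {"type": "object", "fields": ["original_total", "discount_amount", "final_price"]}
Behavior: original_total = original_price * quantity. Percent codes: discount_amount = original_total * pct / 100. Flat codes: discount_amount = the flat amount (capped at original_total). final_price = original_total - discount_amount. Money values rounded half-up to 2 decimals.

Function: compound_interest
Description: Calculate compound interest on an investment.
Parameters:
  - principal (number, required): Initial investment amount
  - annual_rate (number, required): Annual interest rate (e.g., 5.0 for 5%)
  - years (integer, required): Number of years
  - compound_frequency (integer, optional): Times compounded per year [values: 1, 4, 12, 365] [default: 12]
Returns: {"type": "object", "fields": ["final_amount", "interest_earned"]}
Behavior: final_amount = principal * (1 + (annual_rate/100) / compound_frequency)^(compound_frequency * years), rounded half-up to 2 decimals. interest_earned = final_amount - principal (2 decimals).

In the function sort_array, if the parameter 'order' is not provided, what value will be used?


The sort_array spec declares:
  - order (string, optional): Sort direction [values: ascending, descending] [default: ascending]
Default:
ascending


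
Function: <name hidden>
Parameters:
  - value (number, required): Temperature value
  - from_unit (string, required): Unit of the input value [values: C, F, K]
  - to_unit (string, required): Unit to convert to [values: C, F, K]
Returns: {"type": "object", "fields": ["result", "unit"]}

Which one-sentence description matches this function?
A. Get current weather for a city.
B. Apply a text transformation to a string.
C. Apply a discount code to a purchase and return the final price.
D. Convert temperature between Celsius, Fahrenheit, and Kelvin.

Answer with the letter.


Parameters value, from_unit, to_unit and return ["result", "unit"] fit: Convert temperature between Celsius, Fahrenheit, and Kelvin.
D


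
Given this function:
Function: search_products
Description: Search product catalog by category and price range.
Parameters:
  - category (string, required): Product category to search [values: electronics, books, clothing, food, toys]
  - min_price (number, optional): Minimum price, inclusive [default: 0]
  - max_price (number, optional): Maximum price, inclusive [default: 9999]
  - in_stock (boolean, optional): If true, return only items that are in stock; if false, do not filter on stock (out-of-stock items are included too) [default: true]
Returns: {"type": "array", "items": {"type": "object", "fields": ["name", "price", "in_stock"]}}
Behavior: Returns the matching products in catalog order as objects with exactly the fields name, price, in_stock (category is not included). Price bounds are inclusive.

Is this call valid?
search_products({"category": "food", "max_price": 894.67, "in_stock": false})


Checking all required parameters present and types match... All valid.
Valid


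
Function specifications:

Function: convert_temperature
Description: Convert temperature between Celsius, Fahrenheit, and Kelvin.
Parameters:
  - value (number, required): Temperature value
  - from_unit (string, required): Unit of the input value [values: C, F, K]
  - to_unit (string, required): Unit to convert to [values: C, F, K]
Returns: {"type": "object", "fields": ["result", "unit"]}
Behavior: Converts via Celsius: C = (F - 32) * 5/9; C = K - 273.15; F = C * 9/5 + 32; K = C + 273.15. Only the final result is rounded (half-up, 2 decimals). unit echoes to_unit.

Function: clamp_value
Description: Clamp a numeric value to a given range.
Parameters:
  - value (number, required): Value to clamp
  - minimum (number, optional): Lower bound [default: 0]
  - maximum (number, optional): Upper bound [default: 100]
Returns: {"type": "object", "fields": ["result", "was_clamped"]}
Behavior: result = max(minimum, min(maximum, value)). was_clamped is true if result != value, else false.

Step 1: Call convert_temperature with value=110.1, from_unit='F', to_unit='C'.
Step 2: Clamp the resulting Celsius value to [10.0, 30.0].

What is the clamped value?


Step 1: convert_temperature(value=110.1, from_unit=F, to_unit=C)
  To C: (110.1 - 32) * 5/9 = 43.388889
  Target is C: 43.388889
  Round to 2 decimals: 43.39
  -> result = 43.39 C
Step 2: clamp_value(value=43.39, minimum=10.0, maximum=30.0)
  result = max(10.0, min(30.0, 43.39)) = max(10.0, 30.0) = 30.0
  was_clamped = (30.0 != 43.39) = true
  -> result = 30.0
30.0


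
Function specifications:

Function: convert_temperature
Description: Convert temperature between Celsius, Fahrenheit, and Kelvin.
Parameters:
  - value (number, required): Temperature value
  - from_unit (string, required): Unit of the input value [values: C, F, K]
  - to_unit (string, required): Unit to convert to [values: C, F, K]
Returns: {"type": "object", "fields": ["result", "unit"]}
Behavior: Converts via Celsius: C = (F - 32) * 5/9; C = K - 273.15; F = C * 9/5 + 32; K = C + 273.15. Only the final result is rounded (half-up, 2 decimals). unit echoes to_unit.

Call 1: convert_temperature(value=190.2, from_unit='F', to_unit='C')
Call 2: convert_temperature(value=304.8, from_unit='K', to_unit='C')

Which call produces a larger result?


Call 1:
  To C: (190.2 - 32) * 5/9 = 87.888889
  Target is C: 87.888889
  Round to 2 decimals: 87.89
  -> 87.89 C
Call 2:
  To C: 304.8 - 273.15 = 31.65
  Target is C: 31.65
  Round to 2 decimals: 31.65
  -> 31.65 C
Call 1 (87.89 C)


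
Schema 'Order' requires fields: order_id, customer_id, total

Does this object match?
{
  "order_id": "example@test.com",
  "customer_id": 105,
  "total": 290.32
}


Checking required fields... All present.
Valid - all required fields present


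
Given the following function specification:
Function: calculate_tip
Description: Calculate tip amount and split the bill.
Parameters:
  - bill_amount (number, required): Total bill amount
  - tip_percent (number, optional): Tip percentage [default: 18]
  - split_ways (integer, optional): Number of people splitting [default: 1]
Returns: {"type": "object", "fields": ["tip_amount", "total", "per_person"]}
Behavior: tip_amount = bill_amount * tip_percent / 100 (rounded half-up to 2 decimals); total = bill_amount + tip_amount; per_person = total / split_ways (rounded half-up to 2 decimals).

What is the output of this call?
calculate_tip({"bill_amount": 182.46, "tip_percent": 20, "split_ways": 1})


tip_amount = 182.46 * 20/100 = 36.492 -> 36.49
total = 182.46 + 36.49 = 218.95
per_person = 218.95 / 1 = 218.95 -> 218.95
Output:
{"tip_amount": 36.49, "total": 218.95, "per_person": 218.95}


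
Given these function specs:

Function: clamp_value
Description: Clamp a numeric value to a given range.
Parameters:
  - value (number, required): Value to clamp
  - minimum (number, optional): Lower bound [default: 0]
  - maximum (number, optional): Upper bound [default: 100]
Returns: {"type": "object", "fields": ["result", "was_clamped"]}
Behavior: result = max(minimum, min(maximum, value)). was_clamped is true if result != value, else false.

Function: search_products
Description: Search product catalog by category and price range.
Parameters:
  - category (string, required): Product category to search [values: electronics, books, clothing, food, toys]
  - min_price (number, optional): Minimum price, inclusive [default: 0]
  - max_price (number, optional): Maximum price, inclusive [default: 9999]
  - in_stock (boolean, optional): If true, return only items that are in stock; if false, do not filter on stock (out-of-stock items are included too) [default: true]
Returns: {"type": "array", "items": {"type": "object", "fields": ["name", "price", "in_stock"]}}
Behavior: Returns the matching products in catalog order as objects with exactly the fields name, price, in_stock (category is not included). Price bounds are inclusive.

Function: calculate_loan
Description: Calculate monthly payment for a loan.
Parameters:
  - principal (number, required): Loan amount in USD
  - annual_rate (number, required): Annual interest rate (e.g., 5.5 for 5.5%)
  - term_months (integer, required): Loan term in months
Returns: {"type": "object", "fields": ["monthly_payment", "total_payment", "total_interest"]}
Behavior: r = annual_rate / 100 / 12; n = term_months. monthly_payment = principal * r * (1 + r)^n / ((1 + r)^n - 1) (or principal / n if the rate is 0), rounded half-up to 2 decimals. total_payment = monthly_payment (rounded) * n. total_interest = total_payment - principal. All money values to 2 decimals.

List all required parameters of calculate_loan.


Parameters of calculate_loan and their required/optional flag:
  principal: required
  annual_rate: required
  term_months: required
annual_rate, principal, term_months


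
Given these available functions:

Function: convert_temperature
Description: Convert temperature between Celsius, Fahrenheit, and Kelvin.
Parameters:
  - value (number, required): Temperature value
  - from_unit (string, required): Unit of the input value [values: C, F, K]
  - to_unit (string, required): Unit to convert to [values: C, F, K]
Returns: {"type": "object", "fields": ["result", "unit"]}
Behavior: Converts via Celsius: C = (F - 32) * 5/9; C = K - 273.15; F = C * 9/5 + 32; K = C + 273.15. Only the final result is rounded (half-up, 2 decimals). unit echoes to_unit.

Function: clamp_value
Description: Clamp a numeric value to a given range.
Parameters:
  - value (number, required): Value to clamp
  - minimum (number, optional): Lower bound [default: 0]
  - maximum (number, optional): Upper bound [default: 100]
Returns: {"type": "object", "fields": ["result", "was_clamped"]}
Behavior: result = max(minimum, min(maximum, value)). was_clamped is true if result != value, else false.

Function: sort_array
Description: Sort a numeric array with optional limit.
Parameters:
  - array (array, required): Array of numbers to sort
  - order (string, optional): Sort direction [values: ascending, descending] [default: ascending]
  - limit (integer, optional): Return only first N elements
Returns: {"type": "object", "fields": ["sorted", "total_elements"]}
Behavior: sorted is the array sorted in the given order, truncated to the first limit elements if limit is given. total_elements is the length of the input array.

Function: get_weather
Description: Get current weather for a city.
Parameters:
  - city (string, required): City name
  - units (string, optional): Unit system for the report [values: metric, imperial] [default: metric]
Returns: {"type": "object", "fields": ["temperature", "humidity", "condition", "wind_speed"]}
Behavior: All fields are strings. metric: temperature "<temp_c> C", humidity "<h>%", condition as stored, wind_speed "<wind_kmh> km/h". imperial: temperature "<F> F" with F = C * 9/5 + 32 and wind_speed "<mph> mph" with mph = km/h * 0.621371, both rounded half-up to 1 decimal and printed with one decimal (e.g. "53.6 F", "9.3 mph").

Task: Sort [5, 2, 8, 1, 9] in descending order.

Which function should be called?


The task needs a function whose description is: Sort a numeric array with optional limit.
sort_array


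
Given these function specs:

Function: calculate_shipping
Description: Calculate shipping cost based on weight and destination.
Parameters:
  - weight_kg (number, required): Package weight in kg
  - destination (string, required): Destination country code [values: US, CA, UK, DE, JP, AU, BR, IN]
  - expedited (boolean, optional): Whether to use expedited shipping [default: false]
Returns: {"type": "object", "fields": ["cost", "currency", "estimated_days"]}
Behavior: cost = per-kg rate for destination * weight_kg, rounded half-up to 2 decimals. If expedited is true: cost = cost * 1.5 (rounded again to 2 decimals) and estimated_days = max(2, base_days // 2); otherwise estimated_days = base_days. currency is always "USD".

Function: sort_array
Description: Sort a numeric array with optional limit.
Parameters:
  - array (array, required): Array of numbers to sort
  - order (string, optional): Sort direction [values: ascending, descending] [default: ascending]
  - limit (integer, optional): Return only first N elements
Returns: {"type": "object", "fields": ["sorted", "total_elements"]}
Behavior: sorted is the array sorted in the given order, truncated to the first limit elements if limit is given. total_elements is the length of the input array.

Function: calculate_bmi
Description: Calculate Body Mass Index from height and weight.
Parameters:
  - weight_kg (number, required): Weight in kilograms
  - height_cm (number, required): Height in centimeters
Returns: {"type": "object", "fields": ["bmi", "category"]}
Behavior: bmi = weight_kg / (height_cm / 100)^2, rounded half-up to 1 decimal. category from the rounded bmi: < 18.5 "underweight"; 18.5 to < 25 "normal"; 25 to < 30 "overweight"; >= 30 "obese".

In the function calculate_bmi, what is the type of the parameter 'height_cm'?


The calculate_bmi spec declares:
  - height_cm (number, required): Height in centimeters
Type:
number


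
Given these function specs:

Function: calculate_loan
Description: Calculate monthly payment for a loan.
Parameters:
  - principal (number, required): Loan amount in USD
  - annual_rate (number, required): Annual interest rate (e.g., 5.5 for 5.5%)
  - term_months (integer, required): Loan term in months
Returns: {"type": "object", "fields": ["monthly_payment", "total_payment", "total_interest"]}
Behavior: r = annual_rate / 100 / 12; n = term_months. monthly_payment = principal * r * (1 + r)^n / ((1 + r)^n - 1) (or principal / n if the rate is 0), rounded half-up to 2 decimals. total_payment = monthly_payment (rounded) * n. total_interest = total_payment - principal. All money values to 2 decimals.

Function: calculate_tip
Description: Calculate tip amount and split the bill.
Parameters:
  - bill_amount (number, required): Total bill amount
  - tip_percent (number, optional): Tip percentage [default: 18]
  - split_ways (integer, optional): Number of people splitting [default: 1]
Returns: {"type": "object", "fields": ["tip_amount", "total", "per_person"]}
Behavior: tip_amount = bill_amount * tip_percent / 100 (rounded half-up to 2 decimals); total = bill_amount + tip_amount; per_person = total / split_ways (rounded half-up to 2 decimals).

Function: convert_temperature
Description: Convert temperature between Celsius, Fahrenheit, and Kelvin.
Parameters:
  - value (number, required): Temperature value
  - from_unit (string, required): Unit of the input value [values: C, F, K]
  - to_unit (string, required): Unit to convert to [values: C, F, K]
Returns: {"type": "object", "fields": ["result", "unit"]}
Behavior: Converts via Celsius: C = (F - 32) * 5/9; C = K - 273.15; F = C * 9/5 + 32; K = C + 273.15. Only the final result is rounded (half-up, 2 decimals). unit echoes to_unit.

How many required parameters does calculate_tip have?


Parameters of calculate_tip: bill_amount (required), tip_percent (optional), split_ways (optional)
Required count:
1


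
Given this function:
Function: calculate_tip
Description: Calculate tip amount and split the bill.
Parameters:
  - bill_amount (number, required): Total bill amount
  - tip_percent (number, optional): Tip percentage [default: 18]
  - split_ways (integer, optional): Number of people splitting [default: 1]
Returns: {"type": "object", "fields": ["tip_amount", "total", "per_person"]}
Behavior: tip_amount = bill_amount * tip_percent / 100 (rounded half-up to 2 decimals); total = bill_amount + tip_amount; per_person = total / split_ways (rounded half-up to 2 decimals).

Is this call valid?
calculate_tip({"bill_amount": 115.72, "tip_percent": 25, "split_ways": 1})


Checking all required parameters present and types match... All valid.
Valid


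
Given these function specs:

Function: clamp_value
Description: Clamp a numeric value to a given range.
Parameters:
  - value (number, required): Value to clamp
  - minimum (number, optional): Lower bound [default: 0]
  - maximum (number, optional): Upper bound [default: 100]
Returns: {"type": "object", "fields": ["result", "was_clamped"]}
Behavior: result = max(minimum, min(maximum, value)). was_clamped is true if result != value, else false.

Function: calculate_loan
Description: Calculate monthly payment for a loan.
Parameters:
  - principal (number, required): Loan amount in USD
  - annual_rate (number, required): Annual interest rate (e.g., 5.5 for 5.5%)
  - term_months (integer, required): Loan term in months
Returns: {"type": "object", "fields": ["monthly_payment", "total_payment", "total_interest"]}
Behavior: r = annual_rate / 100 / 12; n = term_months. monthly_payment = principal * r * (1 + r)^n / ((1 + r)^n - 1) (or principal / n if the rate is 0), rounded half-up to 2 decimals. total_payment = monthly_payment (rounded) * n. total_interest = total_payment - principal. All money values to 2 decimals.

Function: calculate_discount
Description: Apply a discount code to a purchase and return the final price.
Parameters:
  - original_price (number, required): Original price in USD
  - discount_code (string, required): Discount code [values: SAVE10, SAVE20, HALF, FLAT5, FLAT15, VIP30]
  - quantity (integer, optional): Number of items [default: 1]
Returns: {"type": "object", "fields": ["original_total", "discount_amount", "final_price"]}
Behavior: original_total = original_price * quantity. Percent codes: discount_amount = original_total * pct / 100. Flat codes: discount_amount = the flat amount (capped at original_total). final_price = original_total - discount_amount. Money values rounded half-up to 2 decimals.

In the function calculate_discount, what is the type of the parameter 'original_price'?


The calculate_discount spec declares:
  - original_price (number, required): Original price in USD
Type:
number
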